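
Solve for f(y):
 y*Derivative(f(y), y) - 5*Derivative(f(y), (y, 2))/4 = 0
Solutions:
 f(y) = C1 + C2*erfi(sqrt(10)*y/5)


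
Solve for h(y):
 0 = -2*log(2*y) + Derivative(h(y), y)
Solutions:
 h(y) = C1 + 2*y*log(y) - 2*y + y*log(4)


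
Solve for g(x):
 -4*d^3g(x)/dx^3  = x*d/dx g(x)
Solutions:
 g(x) = C1 + Integral(C2*airyai(-2^(1/3)*x/2) + C3*airybi(-2^(1/3)*x/2), x)


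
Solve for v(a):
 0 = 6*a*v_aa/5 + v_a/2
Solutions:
 v(a) = C1 + C2*a^(7/12)


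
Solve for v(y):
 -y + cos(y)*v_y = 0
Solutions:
 v(y) = C1 + Integral(y/cos(y), y)


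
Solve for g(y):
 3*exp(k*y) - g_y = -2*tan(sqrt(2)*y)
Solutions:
 g(y) = C1 + 3*Piecewise((exp(k*y)/k, Ne(k, 0)), (y, True)) - sqrt(2)*log(cos(sqrt(2)*y))


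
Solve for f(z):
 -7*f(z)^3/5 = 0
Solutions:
 f(z) = 0


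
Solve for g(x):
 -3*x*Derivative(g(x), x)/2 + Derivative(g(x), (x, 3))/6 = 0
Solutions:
 g(x) = C1 + Integral(C2*airyai(3^(2/3)*x) + C3*airybi(3^(2/3)*x), x)


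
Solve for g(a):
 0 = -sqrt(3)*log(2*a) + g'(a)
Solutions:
 g(a) = C1 + sqrt(3)*a*log(a) - sqrt(3)*a + sqrt(3)*a*log(2)


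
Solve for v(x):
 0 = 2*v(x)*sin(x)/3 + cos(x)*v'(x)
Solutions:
 v(x) = C1*cos(x)^(2/3)


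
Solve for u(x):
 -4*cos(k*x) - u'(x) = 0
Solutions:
 u(x) = C1 - 4*sin(k*x)/k


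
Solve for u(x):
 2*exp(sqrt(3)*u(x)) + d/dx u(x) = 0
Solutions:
 u(x) = sqrt(3)*(2*log(1/(C1 + 2*x)) - log(3))/6


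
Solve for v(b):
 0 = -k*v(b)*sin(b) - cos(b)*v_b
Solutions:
 v(b) = C1*exp(k*log(cos(b)))


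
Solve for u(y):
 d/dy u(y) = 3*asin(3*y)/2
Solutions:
 u(y) = C1 + 3*y*asin(3*y)/2 + sqrt(1 - 9*y^2)/2


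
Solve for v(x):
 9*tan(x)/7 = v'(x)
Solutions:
 v(x) = C1 - 9*log(cos(x))/7


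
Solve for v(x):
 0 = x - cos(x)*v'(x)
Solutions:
 v(x) = C1 + Integral(x/cos(x), x)


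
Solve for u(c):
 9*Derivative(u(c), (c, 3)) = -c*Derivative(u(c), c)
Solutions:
 u(c) = C1 + Integral(C2*airyai(-3^(1/3)*c/3) + C3*airybi(-3^(1/3)*c/3), c)


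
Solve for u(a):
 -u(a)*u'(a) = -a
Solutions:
 u(a) = -sqrt(C1 + a^2)
 u(a) = sqrt(C1 + a^2)


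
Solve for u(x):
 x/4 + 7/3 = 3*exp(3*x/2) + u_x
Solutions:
 u(x) = C1 + x^2/8 + 7*x/3 - 2*exp(3*x/2)


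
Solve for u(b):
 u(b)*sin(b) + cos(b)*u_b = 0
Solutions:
 u(b) = C1*cos(b)


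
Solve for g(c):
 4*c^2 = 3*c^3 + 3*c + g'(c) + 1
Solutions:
 g(c) = C1 - 3*c^4/4 + 4*c^3/3 - 3*c^2/2 - c


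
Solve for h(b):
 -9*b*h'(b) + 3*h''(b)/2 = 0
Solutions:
 h(b) = C1 + C2*erfi(sqrt(3)*b)


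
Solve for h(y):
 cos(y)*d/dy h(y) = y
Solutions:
 h(y) = C1 + Integral(y/cos(y), y)


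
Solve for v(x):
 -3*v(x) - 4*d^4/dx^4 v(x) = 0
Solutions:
 v(x) = (C1*sin(3^(1/4)*x/2) + C2*cos(3^(1/4)*x/2))*exp(-3^(1/4)*x/2) + (C3*sin(3^(1/4)*x/2) + C4*cos(3^(1/4)*x/2))*exp(3^(1/4)*x/2)


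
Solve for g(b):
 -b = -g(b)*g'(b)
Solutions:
 g(b) = -sqrt(C1 + b^2)
 g(b) = sqrt(C1 + b^2)


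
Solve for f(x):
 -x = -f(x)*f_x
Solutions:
 f(x) = -sqrt(C1 + x^2)
 f(x) = sqrt(C1 + x^2)


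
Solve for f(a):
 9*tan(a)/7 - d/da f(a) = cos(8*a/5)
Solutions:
 f(a) = C1 - 9*log(cos(a))/7 - 5*sin(8*a/5)/8


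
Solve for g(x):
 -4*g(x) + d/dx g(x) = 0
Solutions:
 g(x) = C1*exp(4*x)


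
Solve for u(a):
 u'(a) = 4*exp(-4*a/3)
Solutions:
 u(a) = C1 - 3*exp(-4*a/3)


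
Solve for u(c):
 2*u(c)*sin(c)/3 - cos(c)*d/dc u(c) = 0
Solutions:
 u(c) = C1/cos(c)^(2/3)


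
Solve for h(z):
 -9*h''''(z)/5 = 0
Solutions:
 h(z) = C1 + C2*z + C3*z^2 + C4*z^3


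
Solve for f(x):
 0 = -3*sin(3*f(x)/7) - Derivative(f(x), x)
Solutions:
 3*x + 7*log(cos(3*f(x)/7) - 1)/6 - 7*log(cos(3*f(x)/7) + 1)/6 = C1


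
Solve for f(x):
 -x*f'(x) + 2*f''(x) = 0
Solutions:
 f(x) = C1 + C2*erfi(x/2)


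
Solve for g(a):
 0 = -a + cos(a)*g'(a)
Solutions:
 g(a) = C1 + Integral(a/cos(a), a)


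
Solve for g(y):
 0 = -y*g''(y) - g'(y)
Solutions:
 g(y) = C1 + C2*log(y)


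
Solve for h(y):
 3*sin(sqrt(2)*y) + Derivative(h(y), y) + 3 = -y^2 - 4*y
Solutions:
 h(y) = C1 - y^3/3 - 2*y^2 - 3*y + 3*sqrt(2)*cos(sqrt(2)*y)/2


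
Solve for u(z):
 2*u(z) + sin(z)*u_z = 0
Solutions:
 u(z) = C1*(cos(z) + 1)/(cos(z) - 1)


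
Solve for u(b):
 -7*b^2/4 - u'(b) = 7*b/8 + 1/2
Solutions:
 u(b) = C1 - 7*b^3/12 - 7*b^2/16 - b/2


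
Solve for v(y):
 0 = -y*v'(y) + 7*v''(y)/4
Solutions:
 v(y) = C1 + C2*erfi(sqrt(14)*y/7)


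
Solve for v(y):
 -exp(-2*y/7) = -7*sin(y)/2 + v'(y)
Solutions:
 v(y) = C1 - 7*cos(y)/2 + 7*exp(-2*y/7)/2


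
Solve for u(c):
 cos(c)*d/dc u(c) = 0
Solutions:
 u(c) = C1


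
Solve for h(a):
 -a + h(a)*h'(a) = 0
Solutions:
 h(a) = -sqrt(C1 + a^2)
 h(a) = sqrt(C1 + a^2)


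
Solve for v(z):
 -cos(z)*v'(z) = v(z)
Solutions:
 v(z) = C1*sqrt(sin(z) - 1)/sqrt(sin(z) + 1)


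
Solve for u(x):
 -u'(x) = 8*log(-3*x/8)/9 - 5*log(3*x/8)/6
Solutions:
 u(x) = C1 - x*log(x)/18 + x*(-log(3) + 1 + 3*log(2) - 16*I*pi)/18


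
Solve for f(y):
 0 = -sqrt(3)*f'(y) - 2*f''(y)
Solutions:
 f(y) = C1 + C2*exp(-sqrt(3)*y/2)


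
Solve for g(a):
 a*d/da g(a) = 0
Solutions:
 g(a) = C1


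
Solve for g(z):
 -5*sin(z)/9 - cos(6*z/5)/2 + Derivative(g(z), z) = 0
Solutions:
 g(z) = C1 + 5*sin(6*z/5)/12 - 5*cos(z)/9


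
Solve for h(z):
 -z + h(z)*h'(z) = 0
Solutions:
 h(z) = -sqrt(C1 + z^2)
 h(z) = sqrt(C1 + z^2)


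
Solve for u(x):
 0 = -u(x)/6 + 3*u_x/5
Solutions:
 u(x) = C1*exp(5*x/18)


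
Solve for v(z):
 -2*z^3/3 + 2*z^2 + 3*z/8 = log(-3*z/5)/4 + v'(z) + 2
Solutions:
 v(z) = C1 - z^4/6 + 2*z^3/3 + 3*z^2/16 - z*log(-z)/4 + z*(-7 - log(3) + log(5))/4


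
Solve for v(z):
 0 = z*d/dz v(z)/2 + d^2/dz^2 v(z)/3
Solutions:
 v(z) = C1 + C2*erf(sqrt(3)*z/2)


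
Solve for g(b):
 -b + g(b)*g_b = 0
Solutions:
 g(b) = -sqrt(C1 + b^2)
 g(b) = sqrt(C1 + b^2)


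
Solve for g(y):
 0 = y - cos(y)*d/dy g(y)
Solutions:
 g(y) = C1 + Integral(y/cos(y), y)


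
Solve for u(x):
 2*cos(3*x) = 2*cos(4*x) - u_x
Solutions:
 u(x) = C1 - 2*sin(3*x)/3 + sin(4*x)/2


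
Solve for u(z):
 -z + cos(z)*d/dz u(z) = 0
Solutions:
 u(z) = C1 + Integral(z/cos(z), z)


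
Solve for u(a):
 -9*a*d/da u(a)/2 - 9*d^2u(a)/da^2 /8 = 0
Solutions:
 u(a) = C1 + C2*erf(sqrt(2)*a)


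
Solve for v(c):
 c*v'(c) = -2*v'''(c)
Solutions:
 v(c) = C1 + Integral(C2*airyai(-2^(2/3)*c/2) + C3*airybi(-2^(2/3)*c/2), c)


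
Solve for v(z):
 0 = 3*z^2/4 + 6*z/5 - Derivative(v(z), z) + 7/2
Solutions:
 v(z) = C1 + z^3/4 + 3*z^2/5 + 7*z/2


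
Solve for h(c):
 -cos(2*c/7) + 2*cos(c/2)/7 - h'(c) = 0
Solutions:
 h(c) = C1 - 7*sin(2*c/7)/2 + 4*sin(c/2)/7


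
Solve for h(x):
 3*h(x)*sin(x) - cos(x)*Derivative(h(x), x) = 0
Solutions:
 h(x) = C1/cos(x)^3


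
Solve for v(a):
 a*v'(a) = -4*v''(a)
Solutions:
 v(a) = C1 + C2*erf(sqrt(2)*a/4)


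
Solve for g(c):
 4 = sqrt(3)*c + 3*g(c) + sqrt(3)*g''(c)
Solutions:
 g(c) = C1*sin(3^(1/4)*c) + C2*cos(3^(1/4)*c) - sqrt(3)*c/3 + 4/3


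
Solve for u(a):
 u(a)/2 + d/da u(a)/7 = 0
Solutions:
 u(a) = C1*exp(-7*a/2)


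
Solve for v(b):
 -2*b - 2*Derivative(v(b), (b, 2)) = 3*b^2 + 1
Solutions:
 v(b) = C1 + C2*b - b^4/8 - b^3/6 - b^2/4


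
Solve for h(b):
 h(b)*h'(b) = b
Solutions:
 h(b) = -sqrt(C1 + b^2)
 h(b) = sqrt(C1 + b^2)


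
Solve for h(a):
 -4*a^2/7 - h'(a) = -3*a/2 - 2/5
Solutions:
 h(a) = C1 - 4*a^3/21 + 3*a^2/4 + 2*a/5


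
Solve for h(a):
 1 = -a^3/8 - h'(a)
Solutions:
 h(a) = C1 - a^4/32 - a


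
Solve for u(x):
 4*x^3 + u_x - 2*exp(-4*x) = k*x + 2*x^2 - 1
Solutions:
 u(x) = C1 + k*x^2/2 - x^4 + 2*x^3/3 - x - exp(-4*x)/2


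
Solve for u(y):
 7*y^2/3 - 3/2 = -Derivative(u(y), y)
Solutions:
 u(y) = C1 - 7*y^3/9 + 3*y/2


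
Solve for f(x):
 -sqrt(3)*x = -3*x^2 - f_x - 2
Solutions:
 f(x) = C1 - x^3 + sqrt(3)*x^2/2 - 2*x


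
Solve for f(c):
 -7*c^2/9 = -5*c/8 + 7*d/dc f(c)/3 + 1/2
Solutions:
 f(c) = C1 - c^3/9 + 15*c^2/112 - 3*c/14


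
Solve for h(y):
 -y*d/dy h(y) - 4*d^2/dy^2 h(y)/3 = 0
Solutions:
 h(y) = C1 + C2*erf(sqrt(6)*y/4)


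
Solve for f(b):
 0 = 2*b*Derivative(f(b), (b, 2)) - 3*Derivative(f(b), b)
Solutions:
 f(b) = C1 + C2*b^(5/2)


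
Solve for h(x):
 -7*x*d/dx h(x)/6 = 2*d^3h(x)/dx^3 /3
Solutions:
 h(x) = C1 + Integral(C2*airyai(-14^(1/3)*x/2) + C3*airybi(-14^(1/3)*x/2), x)


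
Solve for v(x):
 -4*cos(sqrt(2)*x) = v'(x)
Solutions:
 v(x) = C1 - 2*sqrt(2)*sin(sqrt(2)*x)


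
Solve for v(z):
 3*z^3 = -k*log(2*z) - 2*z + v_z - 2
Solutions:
 v(z) = C1 + k*z*log(z) - k*z + k*z*log(2) + 3*z^4/4 + z^2 + 2*z


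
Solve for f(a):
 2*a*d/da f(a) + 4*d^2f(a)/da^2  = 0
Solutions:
 f(a) = C1 + C2*erf(a/2)


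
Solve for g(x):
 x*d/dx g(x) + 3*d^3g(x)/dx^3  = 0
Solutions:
 g(x) = C1 + Integral(C2*airyai(-3^(2/3)*x/3) + C3*airybi(-3^(2/3)*x/3), x)


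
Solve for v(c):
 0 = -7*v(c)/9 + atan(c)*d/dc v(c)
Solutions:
 v(c) = C1*exp(7*Integral(1/atan(c), c)/9)


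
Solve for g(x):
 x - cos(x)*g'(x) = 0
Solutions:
 g(x) = C1 + Integral(x/cos(x), x)


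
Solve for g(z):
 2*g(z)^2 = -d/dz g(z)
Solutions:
 g(z) = 1/(C1 + 2*z)


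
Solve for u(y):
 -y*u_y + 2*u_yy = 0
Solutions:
 u(y) = C1 + C2*erfi(y/2)


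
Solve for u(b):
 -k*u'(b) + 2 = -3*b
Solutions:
 u(b) = C1 + 3*b^2/(2*k) + 2*b/k


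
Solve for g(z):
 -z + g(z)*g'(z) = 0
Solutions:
 g(z) = -sqrt(C1 + z^2)
 g(z) = sqrt(C1 + z^2)


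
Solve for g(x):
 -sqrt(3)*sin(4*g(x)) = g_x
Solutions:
 g(x) = -acos((-C1 - exp(8*sqrt(3)*x))/(C1 - exp(8*sqrt(3)*x)))/4 + pi/2
 g(x) = acos((-C1 - exp(8*sqrt(3)*x))/(C1 - exp(8*sqrt(3)*x)))/4


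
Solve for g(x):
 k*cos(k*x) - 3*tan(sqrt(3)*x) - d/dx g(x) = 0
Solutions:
 g(x) = C1 + k*Piecewise((sin(k*x)/k, Ne(k, 0)), (x, True)) + sqrt(3)*log(cos(sqrt(3)*x))


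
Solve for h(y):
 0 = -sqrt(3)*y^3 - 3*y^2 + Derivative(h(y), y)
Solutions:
 h(y) = C1 + sqrt(3)*y^4/4 + y^3


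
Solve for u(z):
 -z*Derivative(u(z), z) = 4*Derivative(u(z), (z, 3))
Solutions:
 u(z) = C1 + Integral(C2*airyai(-2^(1/3)*z/2) + C3*airybi(-2^(1/3)*z/2), z)


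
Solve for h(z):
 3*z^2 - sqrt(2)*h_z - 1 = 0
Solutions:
 h(z) = C1 + sqrt(2)*z^3/2 - sqrt(2)*z/2


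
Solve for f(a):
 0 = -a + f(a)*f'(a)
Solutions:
 f(a) = -sqrt(C1 + a^2)
 f(a) = sqrt(C1 + a^2)


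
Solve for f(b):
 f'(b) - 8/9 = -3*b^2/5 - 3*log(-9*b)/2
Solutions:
 f(b) = C1 - b^3/5 - 3*b*log(-b)/2 + b*(43/18 - 3*log(3))


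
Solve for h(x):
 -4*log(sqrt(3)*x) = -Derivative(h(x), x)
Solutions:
 h(x) = C1 + 4*x*log(x) - 4*x + x*log(9)


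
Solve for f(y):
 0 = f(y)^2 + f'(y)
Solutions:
 f(y) = 1/(C1 + y)


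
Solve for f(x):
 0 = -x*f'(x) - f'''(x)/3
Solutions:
 f(x) = C1 + Integral(C2*airyai(-3^(1/3)*x) + C3*airybi(-3^(1/3)*x), x)


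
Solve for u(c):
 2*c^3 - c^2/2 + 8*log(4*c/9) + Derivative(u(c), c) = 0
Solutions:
 u(c) = C1 - c^4/2 + c^3/6 - 8*c*log(c) + c*log(43046721/65536) + 8*c


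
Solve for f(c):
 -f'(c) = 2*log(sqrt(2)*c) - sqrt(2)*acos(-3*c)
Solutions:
 f(c) = C1 - 2*c*log(c) - c*log(2) + 2*c + sqrt(2)*(c*acos(-3*c) + sqrt(1 - 9*c^2)/3)


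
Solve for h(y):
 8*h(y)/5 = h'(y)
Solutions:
 h(y) = C1*exp(8*y/5)


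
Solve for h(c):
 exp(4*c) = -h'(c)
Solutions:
 h(c) = C1 - exp(4*c)/4


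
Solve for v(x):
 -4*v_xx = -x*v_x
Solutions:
 v(x) = C1 + C2*erfi(sqrt(2)*x/4)


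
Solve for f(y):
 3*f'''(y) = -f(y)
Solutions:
 f(y) = C3*exp(-3^(2/3)*y/3) + (C1*sin(3^(1/6)*y/2) + C2*cos(3^(1/6)*y/2))*exp(3^(2/3)*y/6)


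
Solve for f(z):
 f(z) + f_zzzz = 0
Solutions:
 f(z) = (C1*sin(sqrt(2)*z/2) + C2*cos(sqrt(2)*z/2))*exp(-sqrt(2)*z/2) + (C3*sin(sqrt(2)*z/2) + C4*cos(sqrt(2)*z/2))*exp(sqrt(2)*z/2)


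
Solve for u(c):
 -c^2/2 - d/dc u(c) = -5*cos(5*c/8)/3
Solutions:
 u(c) = C1 - c^3/6 + 8*sin(5*c/8)/3


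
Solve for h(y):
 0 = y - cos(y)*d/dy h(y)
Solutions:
 h(y) = C1 + Integral(y/cos(y), y)


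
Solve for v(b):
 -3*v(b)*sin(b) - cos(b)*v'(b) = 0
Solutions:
 v(b) = C1*cos(b)^3


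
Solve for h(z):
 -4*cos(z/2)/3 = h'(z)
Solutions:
 h(z) = C1 - 8*sin(z/2)/3


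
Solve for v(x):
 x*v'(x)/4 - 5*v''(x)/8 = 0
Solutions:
 v(x) = C1 + C2*erfi(sqrt(5)*x/5)


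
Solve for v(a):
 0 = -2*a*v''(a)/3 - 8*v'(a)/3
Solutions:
 v(a) = C1 + C2/a^3


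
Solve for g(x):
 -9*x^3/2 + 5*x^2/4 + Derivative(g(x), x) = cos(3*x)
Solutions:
 g(x) = C1 + 9*x^4/8 - 5*x^3/12 + sin(3*x)/3


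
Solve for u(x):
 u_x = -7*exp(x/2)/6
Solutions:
 u(x) = C1 - 7*exp(x/2)/3


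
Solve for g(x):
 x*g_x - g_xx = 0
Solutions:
 g(x) = C1 + C2*erfi(sqrt(2)*x/2)


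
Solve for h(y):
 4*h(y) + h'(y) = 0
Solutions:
 h(y) = C1*exp(-4*y)


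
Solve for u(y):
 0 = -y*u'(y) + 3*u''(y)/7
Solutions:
 u(y) = C1 + C2*erfi(sqrt(42)*y/6)


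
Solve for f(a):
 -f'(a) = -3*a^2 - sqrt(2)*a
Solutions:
 f(a) = C1 + a^3 + sqrt(2)*a^2/2


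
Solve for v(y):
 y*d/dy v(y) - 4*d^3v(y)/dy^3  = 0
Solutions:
 v(y) = C1 + Integral(C2*airyai(2^(1/3)*y/2) + C3*airybi(2^(1/3)*y/2), y)


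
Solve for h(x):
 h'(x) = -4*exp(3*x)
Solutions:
 h(x) = C1 - 4*exp(3*x)/3


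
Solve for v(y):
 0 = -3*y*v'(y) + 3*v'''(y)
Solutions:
 v(y) = C1 + Integral(C2*airyai(y) + C3*airybi(y), y)


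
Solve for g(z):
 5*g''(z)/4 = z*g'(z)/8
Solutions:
 g(z) = C1 + C2*erfi(sqrt(5)*z/10)


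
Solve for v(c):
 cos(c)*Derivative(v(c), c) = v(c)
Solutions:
 v(c) = C1*sqrt(sin(c) + 1)/sqrt(sin(c) - 1)


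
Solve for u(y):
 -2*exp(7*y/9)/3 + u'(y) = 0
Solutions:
 u(y) = C1 + 6*exp(7*y/9)/7


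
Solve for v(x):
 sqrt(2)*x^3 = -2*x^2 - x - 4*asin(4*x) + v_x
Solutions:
 v(x) = C1 + sqrt(2)*x^4/4 + 2*x^3/3 + x^2/2 + 4*x*asin(4*x) + sqrt(1 - 16*x^2)


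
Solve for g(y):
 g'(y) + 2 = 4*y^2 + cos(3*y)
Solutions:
 g(y) = C1 + 4*y^3/3 - 2*y + sin(3*y)/3


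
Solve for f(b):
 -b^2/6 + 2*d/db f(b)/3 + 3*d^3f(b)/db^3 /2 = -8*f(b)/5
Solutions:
 f(b) = C1*exp(-b*(-75^(1/3)*(81 + 2*sqrt(1659))^(1/3) + 5*45^(1/3)/(81 + 2*sqrt(1659))^(1/3))/45)*sin(3^(1/6)*5^(1/3)*b*(15/(81 + 2*sqrt(1659))^(1/3) + 3^(2/3)*5^(1/3)*(81 + 2*sqrt(1659))^(1/3))/45) + C2*exp(-b*(-75^(1/3)*(81 + 2*sqrt(1659))^(1/3) + 5*45^(1/3)/(81 + 2*sqrt(1659))^(1/3))/45)*cos(3^(1/6)*5^(1/3)*b*(15/(81 + 2*sqrt(1659))^(1/3) + 3^(2/3)*5^(1/3)*(81 + 2*sqrt(1659))^(1/3))/45) + C3*exp(2*b*(-75^(1/3)*(81 + 2*sqrt(1659))^(1/3) + 5*45^(1/3)/(81 + 2*sqrt(1659))^(1/3))/45) + 5*b^2/48 - 25*b/288 + 125/3456


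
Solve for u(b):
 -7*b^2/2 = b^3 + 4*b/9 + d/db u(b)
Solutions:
 u(b) = C1 - b^4/4 - 7*b^3/6 - 2*b^2/9


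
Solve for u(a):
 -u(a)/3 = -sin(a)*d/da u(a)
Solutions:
 u(a) = C1*(cos(a) - 1)^(1/6)/(cos(a) + 1)^(1/6)


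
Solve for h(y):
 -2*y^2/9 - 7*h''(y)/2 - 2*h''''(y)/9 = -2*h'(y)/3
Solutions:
 h(y) = C1 + C2*exp(3^(1/3)*y*(-(4 + sqrt(1045))^(1/3) + 7*3^(1/3)/(4 + sqrt(1045))^(1/3))/4)*sin(3^(1/6)*y*(21/(4 + sqrt(1045))^(1/3) + 3^(2/3)*(4 + sqrt(1045))^(1/3))/4) + C3*exp(3^(1/3)*y*(-(4 + sqrt(1045))^(1/3) + 7*3^(1/3)/(4 + sqrt(1045))^(1/3))/4)*cos(3^(1/6)*y*(21/(4 + sqrt(1045))^(1/3) + 3^(2/3)*(4 + sqrt(1045))^(1/3))/4) + C4*exp(-3^(1/3)*y*(-(4 + sqrt(1045))^(1/3) + 7*3^(1/3)/(4 + sqrt(1045))^(1/3))/2) + y^3/9 + 7*y^2/4 + 147*y/8


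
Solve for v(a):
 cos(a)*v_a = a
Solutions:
 v(a) = C1 + Integral(a/cos(a), a)


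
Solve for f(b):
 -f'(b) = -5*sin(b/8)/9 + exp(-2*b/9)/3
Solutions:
 f(b) = C1 - 40*cos(b/8)/9 + 3*exp(-2*b/9)/2


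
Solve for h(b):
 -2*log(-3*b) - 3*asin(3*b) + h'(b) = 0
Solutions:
 h(b) = C1 + 2*b*log(-b) + 3*b*asin(3*b) - 2*b + 2*b*log(3) + sqrt(1 - 9*b^2)


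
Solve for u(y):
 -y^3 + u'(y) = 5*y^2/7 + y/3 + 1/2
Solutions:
 u(y) = C1 + y^4/4 + 5*y^3/21 + y^2/6 + y/2


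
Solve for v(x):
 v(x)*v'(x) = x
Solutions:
 v(x) = -sqrt(C1 + x^2)
 v(x) = sqrt(C1 + x^2)


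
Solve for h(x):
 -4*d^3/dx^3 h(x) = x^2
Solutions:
 h(x) = C1 + C2*x + C3*x^2 - x^5/240


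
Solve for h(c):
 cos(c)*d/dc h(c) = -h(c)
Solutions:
 h(c) = C1*sqrt(sin(c) - 1)/sqrt(sin(c) + 1)


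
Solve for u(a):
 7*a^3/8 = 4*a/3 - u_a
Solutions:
 u(a) = C1 - 7*a^4/32 + 2*a^2/3


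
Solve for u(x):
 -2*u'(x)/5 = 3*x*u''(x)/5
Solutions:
 u(x) = C1 + C2*x^(1/3)


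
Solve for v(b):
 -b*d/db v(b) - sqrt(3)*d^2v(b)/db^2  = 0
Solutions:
 v(b) = C1 + C2*erf(sqrt(2)*3^(3/4)*b/6)


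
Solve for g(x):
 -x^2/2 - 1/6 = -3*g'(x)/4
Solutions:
 g(x) = C1 + 2*x^3/9 + 2*x/9


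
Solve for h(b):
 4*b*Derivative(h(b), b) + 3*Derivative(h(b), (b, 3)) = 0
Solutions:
 h(b) = C1 + Integral(C2*airyai(-6^(2/3)*b/3) + C3*airybi(-6^(2/3)*b/3), b)


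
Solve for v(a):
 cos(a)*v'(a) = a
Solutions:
 v(a) = C1 + Integral(a/cos(a), a)


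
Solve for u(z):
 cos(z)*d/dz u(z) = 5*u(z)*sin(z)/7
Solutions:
 u(z) = C1/cos(z)^(5/7)


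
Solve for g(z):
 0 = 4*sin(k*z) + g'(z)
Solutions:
 g(z) = C1 + 4*cos(k*z)/k


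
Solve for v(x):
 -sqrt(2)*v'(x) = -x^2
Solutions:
 v(x) = C1 + sqrt(2)*x^3/6


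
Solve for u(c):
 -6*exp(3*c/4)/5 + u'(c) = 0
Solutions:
 u(c) = C1 + 8*exp(3*c/4)/5


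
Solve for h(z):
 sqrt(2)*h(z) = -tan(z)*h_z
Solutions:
 h(z) = C1/sin(z)^(sqrt(2))


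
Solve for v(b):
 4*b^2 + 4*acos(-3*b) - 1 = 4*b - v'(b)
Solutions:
 v(b) = C1 - 4*b^3/3 + 2*b^2 - 4*b*acos(-3*b) + b - 4*sqrt(1 - 9*b^2)/3


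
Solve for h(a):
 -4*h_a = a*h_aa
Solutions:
 h(a) = C1 + C2/a^3


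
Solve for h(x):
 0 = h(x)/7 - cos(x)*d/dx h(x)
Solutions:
 h(x) = C1*(sin(x) + 1)^(1/14)/(sin(x) - 1)^(1/14)


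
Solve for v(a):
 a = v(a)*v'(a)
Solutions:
 v(a) = -sqrt(C1 + a^2)
 v(a) = sqrt(C1 + a^2)


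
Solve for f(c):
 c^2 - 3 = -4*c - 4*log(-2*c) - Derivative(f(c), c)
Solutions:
 f(c) = C1 - c^3/3 - 2*c^2 - 4*c*log(-c) + c*(7 - 4*log(2))


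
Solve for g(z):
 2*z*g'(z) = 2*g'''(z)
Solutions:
 g(z) = C1 + Integral(C2*airyai(z) + C3*airybi(z), z)


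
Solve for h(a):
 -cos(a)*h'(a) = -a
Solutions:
 h(a) = C1 + Integral(a/cos(a), a)


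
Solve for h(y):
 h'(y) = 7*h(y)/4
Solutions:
 h(y) = C1*exp(7*y/4)


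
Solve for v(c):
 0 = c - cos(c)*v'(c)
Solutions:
 v(c) = C1 + Integral(c/cos(c), c)


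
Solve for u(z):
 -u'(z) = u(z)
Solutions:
 u(z) = C1*exp(-z)


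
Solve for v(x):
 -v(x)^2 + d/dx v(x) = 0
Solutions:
 v(x) = -1/(C1 + x)


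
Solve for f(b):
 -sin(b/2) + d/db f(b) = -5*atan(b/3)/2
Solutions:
 f(b) = C1 - 5*b*atan(b/3)/2 + 15*log(b^2 + 9)/4 - 2*cos(b/2)


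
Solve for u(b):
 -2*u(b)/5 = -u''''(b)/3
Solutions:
 u(b) = C1*exp(-5^(3/4)*6^(1/4)*b/5) + C2*exp(5^(3/4)*6^(1/4)*b/5) + C3*sin(5^(3/4)*6^(1/4)*b/5) + C4*cos(5^(3/4)*6^(1/4)*b/5)


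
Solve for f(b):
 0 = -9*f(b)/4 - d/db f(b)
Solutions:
 f(b) = C1*exp(-9*b/4)


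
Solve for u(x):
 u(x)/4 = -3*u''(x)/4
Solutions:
 u(x) = C1*sin(sqrt(3)*x/3) + C2*cos(sqrt(3)*x/3)


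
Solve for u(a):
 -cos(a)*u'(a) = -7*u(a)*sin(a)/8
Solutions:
 u(a) = C1/cos(a)^(7/8)


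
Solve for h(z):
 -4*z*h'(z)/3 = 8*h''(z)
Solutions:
 h(z) = C1 + C2*erf(sqrt(3)*z/6)


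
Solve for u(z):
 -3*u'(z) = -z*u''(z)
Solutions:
 u(z) = C1 + C2*z^4


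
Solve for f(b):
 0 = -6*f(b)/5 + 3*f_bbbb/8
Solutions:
 f(b) = C1*exp(-2*5^(3/4)*b/5) + C2*exp(2*5^(3/4)*b/5) + C3*sin(2*5^(3/4)*b/5) + C4*cos(2*5^(3/4)*b/5)


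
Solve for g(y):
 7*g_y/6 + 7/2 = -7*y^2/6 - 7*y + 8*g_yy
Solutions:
 g(y) = C1 + C2*exp(7*y/48) - y^3/3 - 69*y^2/7 - 6771*y/49


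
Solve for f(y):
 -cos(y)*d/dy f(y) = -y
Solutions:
 f(y) = C1 + Integral(y/cos(y), y)


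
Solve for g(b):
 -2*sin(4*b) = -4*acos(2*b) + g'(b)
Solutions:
 g(b) = C1 + 4*b*acos(2*b) - 2*sqrt(1 - 4*b^2) + cos(4*b)/2


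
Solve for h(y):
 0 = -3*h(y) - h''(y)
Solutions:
 h(y) = C1*sin(sqrt(3)*y) + C2*cos(sqrt(3)*y)


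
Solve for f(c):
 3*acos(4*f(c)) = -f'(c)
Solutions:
 Integral(1/acos(4*_y), (_y, f(c))) = C1 - 3*c


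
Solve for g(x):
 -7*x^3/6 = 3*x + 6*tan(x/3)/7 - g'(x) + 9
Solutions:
 g(x) = C1 + 7*x^4/24 + 3*x^2/2 + 9*x - 18*log(cos(x/3))/7


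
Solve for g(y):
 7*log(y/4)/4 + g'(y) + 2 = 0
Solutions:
 g(y) = C1 - 7*y*log(y)/4 - y/4 + 7*y*log(2)/2


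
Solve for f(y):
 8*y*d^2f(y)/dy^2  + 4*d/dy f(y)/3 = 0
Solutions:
 f(y) = C1 + C2*y^(5/6)


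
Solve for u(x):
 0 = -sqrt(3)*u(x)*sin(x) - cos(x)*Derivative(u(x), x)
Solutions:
 u(x) = C1*cos(x)^(sqrt(3))


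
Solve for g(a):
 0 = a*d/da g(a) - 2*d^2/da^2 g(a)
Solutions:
 g(a) = C1 + C2*erfi(a/2)


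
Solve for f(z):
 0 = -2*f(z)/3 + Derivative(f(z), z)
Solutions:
 f(z) = C1*exp(2*z/3)


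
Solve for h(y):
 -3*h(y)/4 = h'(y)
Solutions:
 h(y) = C1*exp(-3*y/4)


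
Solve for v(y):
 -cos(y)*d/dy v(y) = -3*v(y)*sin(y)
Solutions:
 v(y) = C1/cos(y)^3


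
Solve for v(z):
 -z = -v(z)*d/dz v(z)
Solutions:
 v(z) = -sqrt(C1 + z^2)
 v(z) = sqrt(C1 + z^2)


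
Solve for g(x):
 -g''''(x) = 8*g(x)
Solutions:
 g(x) = (C1*sin(2^(1/4)*x) + C2*cos(2^(1/4)*x))*exp(-2^(1/4)*x) + (C3*sin(2^(1/4)*x) + C4*cos(2^(1/4)*x))*exp(2^(1/4)*x)


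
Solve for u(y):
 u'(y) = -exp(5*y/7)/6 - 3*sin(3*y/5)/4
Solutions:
 u(y) = C1 - 7*exp(5*y/7)/30 + 5*cos(3*y/5)/4


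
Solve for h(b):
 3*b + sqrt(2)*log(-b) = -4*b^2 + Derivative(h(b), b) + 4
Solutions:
 h(b) = C1 + 4*b^3/3 + 3*b^2/2 + sqrt(2)*b*log(-b) + b*(-4 - sqrt(2))


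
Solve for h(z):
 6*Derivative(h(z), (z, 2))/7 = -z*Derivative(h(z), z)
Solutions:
 h(z) = C1 + C2*erf(sqrt(21)*z/6)


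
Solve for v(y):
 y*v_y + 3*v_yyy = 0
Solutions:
 v(y) = C1 + Integral(C2*airyai(-3^(2/3)*y/3) + C3*airybi(-3^(2/3)*y/3), y)


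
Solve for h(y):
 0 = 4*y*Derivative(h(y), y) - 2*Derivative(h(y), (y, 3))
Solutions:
 h(y) = C1 + Integral(C2*airyai(2^(1/3)*y) + C3*airybi(2^(1/3)*y), y)


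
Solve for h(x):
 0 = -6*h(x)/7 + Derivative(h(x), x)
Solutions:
 h(x) = C1*exp(6*x/7)


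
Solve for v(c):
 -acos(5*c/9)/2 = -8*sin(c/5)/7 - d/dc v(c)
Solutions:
 v(c) = C1 + c*acos(5*c/9)/2 - sqrt(81 - 25*c^2)/10 + 40*cos(c/5)/7


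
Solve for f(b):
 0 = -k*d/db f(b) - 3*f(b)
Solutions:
 f(b) = C1*exp(-3*b/k)


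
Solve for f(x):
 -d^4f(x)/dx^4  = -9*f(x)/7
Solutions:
 f(x) = C1*exp(-sqrt(3)*7^(3/4)*x/7) + C2*exp(sqrt(3)*7^(3/4)*x/7) + C3*sin(sqrt(3)*7^(3/4)*x/7) + C4*cos(sqrt(3)*7^(3/4)*x/7)


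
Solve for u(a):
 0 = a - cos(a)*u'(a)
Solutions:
 u(a) = C1 + Integral(a/cos(a), a)


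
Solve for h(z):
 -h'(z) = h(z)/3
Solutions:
 h(z) = C1*exp(-z/3)


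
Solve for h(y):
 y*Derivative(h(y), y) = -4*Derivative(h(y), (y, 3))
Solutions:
 h(y) = C1 + Integral(C2*airyai(-2^(1/3)*y/2) + C3*airybi(-2^(1/3)*y/2), y)


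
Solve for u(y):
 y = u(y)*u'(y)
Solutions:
 u(y) = -sqrt(C1 + y^2)
 u(y) = sqrt(C1 + y^2)


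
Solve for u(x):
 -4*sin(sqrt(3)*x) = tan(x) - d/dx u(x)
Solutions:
 u(x) = C1 - log(cos(x)) - 4*sqrt(3)*cos(sqrt(3)*x)/3


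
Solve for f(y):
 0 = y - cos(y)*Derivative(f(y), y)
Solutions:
 f(y) = C1 + Integral(y/cos(y), y)


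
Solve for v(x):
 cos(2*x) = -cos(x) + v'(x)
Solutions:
 v(x) = C1 + sin(x) + sin(2*x)/2


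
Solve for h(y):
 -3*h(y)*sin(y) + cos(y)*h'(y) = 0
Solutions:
 h(y) = C1/cos(y)^3


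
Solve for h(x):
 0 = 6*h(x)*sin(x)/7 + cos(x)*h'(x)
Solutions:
 h(x) = C1*cos(x)^(6/7)


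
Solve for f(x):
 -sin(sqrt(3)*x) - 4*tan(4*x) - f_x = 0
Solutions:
 f(x) = C1 + log(cos(4*x)) + sqrt(3)*cos(sqrt(3)*x)/3


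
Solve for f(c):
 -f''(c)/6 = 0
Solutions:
 f(c) = C1 + C2*c


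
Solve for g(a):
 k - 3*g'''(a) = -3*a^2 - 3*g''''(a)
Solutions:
 g(a) = C1 + C2*a + C3*a^2 + C4*exp(a) + a^5/60 + a^4/12 + a^3*(k + 6)/18


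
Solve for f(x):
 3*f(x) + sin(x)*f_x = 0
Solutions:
 f(x) = C1*(cos(x) + 1)^(3/2)/(cos(x) - 1)^(3/2)


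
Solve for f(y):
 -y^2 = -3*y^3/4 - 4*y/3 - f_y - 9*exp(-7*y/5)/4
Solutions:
 f(y) = C1 - 3*y^4/16 + y^3/3 - 2*y^2/3 + 45*exp(-7*y/5)/28


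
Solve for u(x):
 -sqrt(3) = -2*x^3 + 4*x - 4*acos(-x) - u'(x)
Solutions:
 u(x) = C1 - x^4/2 + 2*x^2 - 4*x*acos(-x) + sqrt(3)*x - 4*sqrt(1 - x^2)


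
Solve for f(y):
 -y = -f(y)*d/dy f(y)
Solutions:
 f(y) = -sqrt(C1 + y^2)
 f(y) = sqrt(C1 + y^2)


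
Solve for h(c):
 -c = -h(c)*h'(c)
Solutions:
 h(c) = -sqrt(C1 + c^2)
 h(c) = sqrt(C1 + c^2)


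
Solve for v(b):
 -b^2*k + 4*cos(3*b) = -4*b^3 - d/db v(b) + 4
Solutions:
 v(b) = C1 - b^4 + b^3*k/3 + 4*b - 4*sin(3*b)/3


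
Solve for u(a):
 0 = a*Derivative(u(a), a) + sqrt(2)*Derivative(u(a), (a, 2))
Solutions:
 u(a) = C1 + C2*erf(2^(1/4)*a/2)


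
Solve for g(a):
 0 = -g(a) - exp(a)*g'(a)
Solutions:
 g(a) = C1*exp(exp(-a))


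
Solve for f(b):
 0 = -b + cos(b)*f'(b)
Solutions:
 f(b) = C1 + Integral(b/cos(b), b)


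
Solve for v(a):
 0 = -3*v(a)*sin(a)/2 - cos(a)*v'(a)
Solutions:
 v(a) = C1*cos(a)^(3/2)


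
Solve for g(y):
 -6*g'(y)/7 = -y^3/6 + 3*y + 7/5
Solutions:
 g(y) = C1 + 7*y^4/144 - 7*y^2/4 - 49*y/30


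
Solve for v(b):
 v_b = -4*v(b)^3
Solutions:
 v(b) = -sqrt(2)*sqrt(-1/(C1 - 4*b))/2
 v(b) = sqrt(2)*sqrt(-1/(C1 - 4*b))/2


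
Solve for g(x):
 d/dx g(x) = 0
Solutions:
 g(x) = C1


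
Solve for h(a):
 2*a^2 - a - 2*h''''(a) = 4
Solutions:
 h(a) = C1 + C2*a + C3*a^2 + C4*a^3 + a^6/360 - a^5/240 - a^4/12


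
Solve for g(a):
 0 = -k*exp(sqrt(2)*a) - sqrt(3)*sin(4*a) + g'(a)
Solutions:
 g(a) = C1 + sqrt(2)*k*exp(sqrt(2)*a)/2 - sqrt(3)*cos(4*a)/4


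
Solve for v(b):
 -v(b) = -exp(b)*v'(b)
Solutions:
 v(b) = C1*exp(-exp(-b))


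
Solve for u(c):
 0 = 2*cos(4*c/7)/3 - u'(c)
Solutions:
 u(c) = C1 + 7*sin(4*c/7)/6


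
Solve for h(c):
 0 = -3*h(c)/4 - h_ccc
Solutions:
 h(c) = C3*exp(-6^(1/3)*c/2) + (C1*sin(2^(1/3)*3^(5/6)*c/4) + C2*cos(2^(1/3)*3^(5/6)*c/4))*exp(6^(1/3)*c/4)


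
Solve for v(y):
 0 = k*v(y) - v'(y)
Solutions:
 v(y) = C1*exp(k*y)


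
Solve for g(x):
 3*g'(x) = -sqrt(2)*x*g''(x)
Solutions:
 g(x) = C1 + C2*x^(1 - 3*sqrt(2)/2)


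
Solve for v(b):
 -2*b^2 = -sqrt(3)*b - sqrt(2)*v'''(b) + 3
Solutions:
 v(b) = C1 + C2*b + C3*b^2 + sqrt(2)*b^5/60 - sqrt(6)*b^4/48 + sqrt(2)*b^3/4


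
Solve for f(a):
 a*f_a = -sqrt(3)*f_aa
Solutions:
 f(a) = C1 + C2*erf(sqrt(2)*3^(3/4)*a/6)


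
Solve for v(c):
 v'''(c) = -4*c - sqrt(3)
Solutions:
 v(c) = C1 + C2*c + C3*c^2 - c^4/6 - sqrt(3)*c^3/6


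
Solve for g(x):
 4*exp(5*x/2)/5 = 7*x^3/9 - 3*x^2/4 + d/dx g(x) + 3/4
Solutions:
 g(x) = C1 - 7*x^4/36 + x^3/4 - 3*x/4 + 8*exp(5*x/2)/25


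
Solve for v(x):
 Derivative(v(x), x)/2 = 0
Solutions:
 v(x) = C1


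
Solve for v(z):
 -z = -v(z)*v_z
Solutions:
 v(z) = -sqrt(C1 + z^2)
 v(z) = sqrt(C1 + z^2)


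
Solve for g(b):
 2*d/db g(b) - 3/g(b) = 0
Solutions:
 g(b) = -sqrt(C1 + 3*b)
 g(b) = sqrt(C1 + 3*b)


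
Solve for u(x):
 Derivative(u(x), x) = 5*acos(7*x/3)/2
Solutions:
 u(x) = C1 + 5*x*acos(7*x/3)/2 - 5*sqrt(9 - 49*x^2)/14


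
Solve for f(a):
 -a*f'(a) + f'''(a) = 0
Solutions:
 f(a) = C1 + Integral(C2*airyai(a) + C3*airybi(a), a)


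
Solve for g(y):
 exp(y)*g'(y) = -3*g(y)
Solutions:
 g(y) = C1*exp(3*exp(-y))


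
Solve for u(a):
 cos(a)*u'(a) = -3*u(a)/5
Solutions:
 u(a) = C1*(sin(a) - 1)^(3/10)/(sin(a) + 1)^(3/10)


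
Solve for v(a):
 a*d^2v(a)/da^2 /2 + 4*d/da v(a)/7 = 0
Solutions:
 v(a) = C1 + C2/a^(1/7)


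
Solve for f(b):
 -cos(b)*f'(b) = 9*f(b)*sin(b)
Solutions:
 f(b) = C1*cos(b)^9


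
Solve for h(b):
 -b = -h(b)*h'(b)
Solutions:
 h(b) = -sqrt(C1 + b^2)
 h(b) = sqrt(C1 + b^2)


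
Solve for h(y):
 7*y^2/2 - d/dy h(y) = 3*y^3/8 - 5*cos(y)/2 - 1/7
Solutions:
 h(y) = C1 - 3*y^4/32 + 7*y^3/6 + y/7 + 5*sin(y)/2


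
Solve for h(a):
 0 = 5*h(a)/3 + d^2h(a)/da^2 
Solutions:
 h(a) = C1*sin(sqrt(15)*a/3) + C2*cos(sqrt(15)*a/3)


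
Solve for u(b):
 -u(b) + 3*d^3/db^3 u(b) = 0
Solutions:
 u(b) = C3*exp(3^(2/3)*b/3) + (C1*sin(3^(1/6)*b/2) + C2*cos(3^(1/6)*b/2))*exp(-3^(2/3)*b/6)


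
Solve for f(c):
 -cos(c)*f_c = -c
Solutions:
 f(c) = C1 + Integral(c/cos(c), c)


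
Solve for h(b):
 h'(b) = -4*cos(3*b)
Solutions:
 h(b) = C1 - 4*sin(3*b)/3


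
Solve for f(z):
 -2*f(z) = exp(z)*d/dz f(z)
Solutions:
 f(z) = C1*exp(2*exp(-z))


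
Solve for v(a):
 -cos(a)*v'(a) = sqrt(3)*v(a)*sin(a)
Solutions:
 v(a) = C1*cos(a)^(sqrt(3))


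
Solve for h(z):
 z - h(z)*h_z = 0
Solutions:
 h(z) = -sqrt(C1 + z^2)
 h(z) = sqrt(C1 + z^2)


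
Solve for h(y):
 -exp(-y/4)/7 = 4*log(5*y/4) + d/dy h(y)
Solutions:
 h(y) = C1 - 4*y*log(y) + 4*y*(-log(5) + 1 + 2*log(2)) + 4*exp(-y/4)/7


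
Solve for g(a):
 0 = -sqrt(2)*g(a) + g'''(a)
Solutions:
 g(a) = C3*exp(2^(1/6)*a) + (C1*sin(2^(1/6)*sqrt(3)*a/2) + C2*cos(2^(1/6)*sqrt(3)*a/2))*exp(-2^(1/6)*a/2)


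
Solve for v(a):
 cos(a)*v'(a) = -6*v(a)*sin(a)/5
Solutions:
 v(a) = C1*cos(a)^(6/5)


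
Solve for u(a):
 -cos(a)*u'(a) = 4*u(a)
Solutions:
 u(a) = C1*(sin(a)^2 - 2*sin(a) + 1)/(sin(a)^2 + 2*sin(a) + 1)


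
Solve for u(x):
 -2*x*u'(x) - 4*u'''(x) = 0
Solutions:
 u(x) = C1 + Integral(C2*airyai(-2^(2/3)*x/2) + C3*airybi(-2^(2/3)*x/2), x)


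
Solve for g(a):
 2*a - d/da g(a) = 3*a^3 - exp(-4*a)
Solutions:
 g(a) = C1 - 3*a^4/4 + a^2 - exp(-4*a)/4


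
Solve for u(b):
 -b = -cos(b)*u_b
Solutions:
 u(b) = C1 + Integral(b/cos(b), b)


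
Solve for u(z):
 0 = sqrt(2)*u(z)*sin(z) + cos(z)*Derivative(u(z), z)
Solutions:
 u(z) = C1*cos(z)^(sqrt(2))


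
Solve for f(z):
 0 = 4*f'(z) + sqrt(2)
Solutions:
 f(z) = C1 - sqrt(2)*z/4


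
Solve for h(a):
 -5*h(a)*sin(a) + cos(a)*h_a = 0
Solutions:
 h(a) = C1/cos(a)^5


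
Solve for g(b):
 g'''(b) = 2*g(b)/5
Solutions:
 g(b) = C3*exp(2^(1/3)*5^(2/3)*b/5) + (C1*sin(2^(1/3)*sqrt(3)*5^(2/3)*b/10) + C2*cos(2^(1/3)*sqrt(3)*5^(2/3)*b/10))*exp(-2^(1/3)*5^(2/3)*b/10)


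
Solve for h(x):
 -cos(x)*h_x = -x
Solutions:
 h(x) = C1 + Integral(x/cos(x), x)


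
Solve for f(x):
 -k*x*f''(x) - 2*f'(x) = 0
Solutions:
 f(x) = C1 + x^(((re(k) - 2)*re(k) + im(k)^2)/(re(k)^2 + im(k)^2))*(C2*sin(2*log(x)*Abs(im(k))/(re(k)^2 + im(k)^2)) + C3*cos(2*log(x)*im(k)/(re(k)^2 + im(k)^2)))


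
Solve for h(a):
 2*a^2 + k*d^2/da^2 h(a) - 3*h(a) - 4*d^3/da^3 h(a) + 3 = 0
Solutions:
 h(a) = C1*exp(a*(-k^2/(-k^3 + sqrt(-k^6 + (648 - k^3)^2) + 648)^(1/3) + k - (-k^3 + sqrt(-k^6 + (648 - k^3)^2) + 648)^(1/3))/12) + C2*exp(a*(-4*k^2/((-1 + sqrt(3)*I)*(-k^3 + sqrt(-k^6 + (648 - k^3)^2) + 648)^(1/3)) + 2*k + (-k^3 + sqrt(-k^6 + (648 - k^3)^2) + 648)^(1/3) - sqrt(3)*I*(-k^3 + sqrt(-k^6 + (648 - k^3)^2) + 648)^(1/3))/24) + C3*exp(a*(4*k^2/((1 + sqrt(3)*I)*(-k^3 + sqrt(-k^6 + (648 - k^3)^2) + 648)^(1/3)) + 2*k + (-k^3 + sqrt(-k^6 + (648 - k^3)^2) + 648)^(1/3) + sqrt(3)*I*(-k^3 + sqrt(-k^6 + (648 - k^3)^2) + 648)^(1/3))/24) + 2*a^2/3 + 4*k/9 + 1


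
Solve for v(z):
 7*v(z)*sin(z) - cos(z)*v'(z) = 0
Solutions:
 v(z) = C1/cos(z)^7


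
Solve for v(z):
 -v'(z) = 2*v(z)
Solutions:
 v(z) = C1*exp(-2*z)


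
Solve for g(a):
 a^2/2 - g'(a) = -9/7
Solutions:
 g(a) = C1 + a^3/6 + 9*a/7


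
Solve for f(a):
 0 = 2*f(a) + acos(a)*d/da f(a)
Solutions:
 f(a) = C1*exp(-2*Integral(1/acos(a), a))


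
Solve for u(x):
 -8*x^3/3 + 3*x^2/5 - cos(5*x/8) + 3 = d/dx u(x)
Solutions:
 u(x) = C1 - 2*x^4/3 + x^3/5 + 3*x - 8*sin(5*x/8)/5


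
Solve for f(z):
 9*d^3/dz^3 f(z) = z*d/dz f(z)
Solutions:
 f(z) = C1 + Integral(C2*airyai(3^(1/3)*z/3) + C3*airybi(3^(1/3)*z/3), z)


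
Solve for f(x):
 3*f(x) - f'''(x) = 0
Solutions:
 f(x) = C3*exp(3^(1/3)*x) + (C1*sin(3^(5/6)*x/2) + C2*cos(3^(5/6)*x/2))*exp(-3^(1/3)*x/2)


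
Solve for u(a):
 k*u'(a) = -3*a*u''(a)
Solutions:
 u(a) = C1 + a^(1 - re(k)/3)*(C2*sin(log(a)*Abs(im(k))/3) + C3*cos(log(a)*im(k)/3))


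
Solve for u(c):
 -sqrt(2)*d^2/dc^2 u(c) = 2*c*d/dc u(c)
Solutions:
 u(c) = C1 + C2*erf(2^(3/4)*c/2)


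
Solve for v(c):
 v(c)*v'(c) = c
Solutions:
 v(c) = -sqrt(C1 + c^2)
 v(c) = sqrt(C1 + c^2)


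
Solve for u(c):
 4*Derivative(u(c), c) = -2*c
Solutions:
 u(c) = C1 - c^2/4


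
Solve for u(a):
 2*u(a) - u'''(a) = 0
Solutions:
 u(a) = C3*exp(2^(1/3)*a) + (C1*sin(2^(1/3)*sqrt(3)*a/2) + C2*cos(2^(1/3)*sqrt(3)*a/2))*exp(-2^(1/3)*a/2)


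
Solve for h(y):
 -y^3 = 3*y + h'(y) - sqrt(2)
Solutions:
 h(y) = C1 - y^4/4 - 3*y^2/2 + sqrt(2)*y


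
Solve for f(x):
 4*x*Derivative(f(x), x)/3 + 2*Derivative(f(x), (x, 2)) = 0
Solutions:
 f(x) = C1 + C2*erf(sqrt(3)*x/3)


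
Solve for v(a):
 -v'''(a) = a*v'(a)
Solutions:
 v(a) = C1 + Integral(C2*airyai(-a) + C3*airybi(-a), a)


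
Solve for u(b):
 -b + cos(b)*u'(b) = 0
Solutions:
 u(b) = C1 + Integral(b/cos(b), b)


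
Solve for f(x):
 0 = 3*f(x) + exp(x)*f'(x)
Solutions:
 f(x) = C1*exp(3*exp(-x))


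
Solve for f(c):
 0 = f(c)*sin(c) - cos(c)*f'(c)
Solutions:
 f(c) = C1/cos(c)


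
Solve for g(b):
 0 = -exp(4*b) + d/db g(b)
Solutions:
 g(b) = C1 + exp(4*b)/4


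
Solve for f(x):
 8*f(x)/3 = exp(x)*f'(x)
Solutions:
 f(x) = C1*exp(-8*exp(-x)/3)


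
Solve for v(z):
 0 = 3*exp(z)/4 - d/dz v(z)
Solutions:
 v(z) = C1 + 3*exp(z)/4


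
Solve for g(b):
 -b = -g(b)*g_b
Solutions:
 g(b) = -sqrt(C1 + b^2)
 g(b) = sqrt(C1 + b^2)


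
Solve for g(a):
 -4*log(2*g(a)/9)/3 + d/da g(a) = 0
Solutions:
 -3*Integral(1/(log(_y) - 2*log(3) + log(2)), (_y, g(a)))/4 = C1 - a


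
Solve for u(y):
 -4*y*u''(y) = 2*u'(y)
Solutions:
 u(y) = C1 + C2*sqrt(y)


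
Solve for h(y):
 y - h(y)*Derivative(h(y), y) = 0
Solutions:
 h(y) = -sqrt(C1 + y^2)
 h(y) = sqrt(C1 + y^2)


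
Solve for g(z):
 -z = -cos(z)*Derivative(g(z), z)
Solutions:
 g(z) = C1 + Integral(z/cos(z), z)


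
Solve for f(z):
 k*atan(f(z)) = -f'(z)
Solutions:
 Integral(1/atan(_y), (_y, f(z))) = C1 - k*z


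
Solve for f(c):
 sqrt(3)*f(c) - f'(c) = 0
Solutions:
 f(c) = C1*exp(sqrt(3)*c)


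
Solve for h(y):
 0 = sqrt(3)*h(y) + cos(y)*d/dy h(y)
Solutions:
 h(y) = C1*(sin(y) - 1)^(sqrt(3)/2)/(sin(y) + 1)^(sqrt(3)/2)


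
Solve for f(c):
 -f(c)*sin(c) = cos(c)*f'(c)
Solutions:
 f(c) = C1*cos(c)


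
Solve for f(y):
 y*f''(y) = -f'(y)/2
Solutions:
 f(y) = C1 + C2*sqrt(y)


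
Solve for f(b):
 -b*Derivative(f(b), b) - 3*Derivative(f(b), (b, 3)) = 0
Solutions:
 f(b) = C1 + Integral(C2*airyai(-3^(2/3)*b/3) + C3*airybi(-3^(2/3)*b/3), b)


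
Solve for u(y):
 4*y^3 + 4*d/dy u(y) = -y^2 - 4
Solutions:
 u(y) = C1 - y^4/4 - y^3/12 - y


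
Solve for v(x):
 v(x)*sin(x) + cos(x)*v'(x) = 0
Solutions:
 v(x) = C1*cos(x)


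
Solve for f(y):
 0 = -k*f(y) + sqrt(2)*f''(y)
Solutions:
 f(y) = C1*exp(-2^(3/4)*sqrt(k)*y/2) + C2*exp(2^(3/4)*sqrt(k)*y/2)


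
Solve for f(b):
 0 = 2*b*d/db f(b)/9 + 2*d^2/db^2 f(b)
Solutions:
 f(b) = C1 + C2*erf(sqrt(2)*b/6)


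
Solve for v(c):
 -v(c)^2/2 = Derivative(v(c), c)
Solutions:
 v(c) = 2/(C1 + c)


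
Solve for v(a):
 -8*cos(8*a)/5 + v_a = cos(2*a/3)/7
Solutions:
 v(a) = C1 + 3*sin(2*a/3)/14 + sin(8*a)/5


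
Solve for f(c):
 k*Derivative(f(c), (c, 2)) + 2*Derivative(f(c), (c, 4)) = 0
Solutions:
 f(c) = C1 + C2*c + C3*exp(-sqrt(2)*c*sqrt(-k)/2) + C4*exp(sqrt(2)*c*sqrt(-k)/2)


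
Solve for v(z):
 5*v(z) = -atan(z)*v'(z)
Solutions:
 v(z) = C1*exp(-5*Integral(1/atan(z), z))


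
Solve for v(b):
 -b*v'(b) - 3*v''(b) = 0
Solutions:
 v(b) = C1 + C2*erf(sqrt(6)*b/6)


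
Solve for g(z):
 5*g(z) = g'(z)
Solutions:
 g(z) = C1*exp(5*z)


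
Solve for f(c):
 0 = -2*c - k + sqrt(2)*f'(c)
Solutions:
 f(c) = C1 + sqrt(2)*c^2/2 + sqrt(2)*c*k/2


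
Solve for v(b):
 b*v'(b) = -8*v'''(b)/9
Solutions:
 v(b) = C1 + Integral(C2*airyai(-3^(2/3)*b/2) + C3*airybi(-3^(2/3)*b/2), b)


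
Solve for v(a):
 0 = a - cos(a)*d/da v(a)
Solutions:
 v(a) = C1 + Integral(a/cos(a), a)


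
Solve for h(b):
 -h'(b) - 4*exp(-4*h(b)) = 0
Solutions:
 h(b) = log(-I*(C1 - 16*b)^(1/4))
 h(b) = log(I*(C1 - 16*b)^(1/4))
 h(b) = log(-(C1 - 16*b)^(1/4))
 h(b) = log(C1 - 16*b)/4


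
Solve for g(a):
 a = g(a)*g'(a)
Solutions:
 g(a) = -sqrt(C1 + a^2)
 g(a) = sqrt(C1 + a^2)


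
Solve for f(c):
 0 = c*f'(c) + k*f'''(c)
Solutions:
 f(c) = C1 + Integral(C2*airyai(c*(-1/k)^(1/3)) + C3*airybi(c*(-1/k)^(1/3)), c)


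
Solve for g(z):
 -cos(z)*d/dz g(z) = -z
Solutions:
 g(z) = C1 + Integral(z/cos(z), z)


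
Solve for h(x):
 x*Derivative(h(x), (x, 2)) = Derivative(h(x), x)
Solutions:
 h(x) = C1 + C2*x^2


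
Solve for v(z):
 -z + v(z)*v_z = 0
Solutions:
 v(z) = -sqrt(C1 + z^2)
 v(z) = sqrt(C1 + z^2)


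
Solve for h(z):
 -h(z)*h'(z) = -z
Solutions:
 h(z) = -sqrt(C1 + z^2)
 h(z) = sqrt(C1 + z^2)


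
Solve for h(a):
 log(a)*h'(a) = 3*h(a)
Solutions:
 h(a) = C1*exp(3*li(a))


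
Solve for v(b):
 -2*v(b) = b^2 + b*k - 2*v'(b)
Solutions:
 v(b) = C1*exp(b) - b^2/2 - b*k/2 - b - k/2 - 1


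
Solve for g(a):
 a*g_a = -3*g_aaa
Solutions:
 g(a) = C1 + Integral(C2*airyai(-3^(2/3)*a/3) + C3*airybi(-3^(2/3)*a/3), a)


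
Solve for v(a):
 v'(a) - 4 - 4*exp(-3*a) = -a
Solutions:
 v(a) = C1 - a^2/2 + 4*a - 4*exp(-3*a)/3


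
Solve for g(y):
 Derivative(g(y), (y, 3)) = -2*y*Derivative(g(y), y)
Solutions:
 g(y) = C1 + Integral(C2*airyai(-2^(1/3)*y) + C3*airybi(-2^(1/3)*y), y)


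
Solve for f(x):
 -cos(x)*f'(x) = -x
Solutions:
 f(x) = C1 + Integral(x/cos(x), x)


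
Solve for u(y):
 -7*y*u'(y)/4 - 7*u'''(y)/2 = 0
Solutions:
 u(y) = C1 + Integral(C2*airyai(-2^(2/3)*y/2) + C3*airybi(-2^(2/3)*y/2), y)


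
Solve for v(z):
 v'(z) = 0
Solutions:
 v(z) = C1


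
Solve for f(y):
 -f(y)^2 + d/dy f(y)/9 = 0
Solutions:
 f(y) = -1/(C1 + 9*y)


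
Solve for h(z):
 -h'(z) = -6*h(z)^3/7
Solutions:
 h(z) = -sqrt(14)*sqrt(-1/(C1 + 6*z))/2
 h(z) = sqrt(14)*sqrt(-1/(C1 + 6*z))/2


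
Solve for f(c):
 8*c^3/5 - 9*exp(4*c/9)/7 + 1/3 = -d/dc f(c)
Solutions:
 f(c) = C1 - 2*c^4/5 - c/3 + 81*exp(4*c/9)/28


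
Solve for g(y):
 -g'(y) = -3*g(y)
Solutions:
 g(y) = C1*exp(3*y)


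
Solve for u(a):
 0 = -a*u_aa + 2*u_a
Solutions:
 u(a) = C1 + C2*a^3


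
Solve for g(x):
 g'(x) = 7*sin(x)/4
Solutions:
 g(x) = C1 - 7*cos(x)/4


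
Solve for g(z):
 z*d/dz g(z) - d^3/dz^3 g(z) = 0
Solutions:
 g(z) = C1 + Integral(C2*airyai(z) + C3*airybi(z), z)


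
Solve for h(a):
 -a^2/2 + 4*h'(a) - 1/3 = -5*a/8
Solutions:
 h(a) = C1 + a^3/24 - 5*a^2/64 + a/12


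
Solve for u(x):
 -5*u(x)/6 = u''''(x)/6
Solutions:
 u(x) = (C1*sin(sqrt(2)*5^(1/4)*x/2) + C2*cos(sqrt(2)*5^(1/4)*x/2))*exp(-sqrt(2)*5^(1/4)*x/2) + (C3*sin(sqrt(2)*5^(1/4)*x/2) + C4*cos(sqrt(2)*5^(1/4)*x/2))*exp(sqrt(2)*5^(1/4)*x/2)


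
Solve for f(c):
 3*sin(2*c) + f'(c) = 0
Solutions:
 f(c) = C1 + 3*cos(2*c)/2


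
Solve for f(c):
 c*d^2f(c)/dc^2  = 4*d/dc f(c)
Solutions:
 f(c) = C1 + C2*c^5


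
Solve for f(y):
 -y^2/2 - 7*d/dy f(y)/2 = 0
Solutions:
 f(y) = C1 - y^3/21


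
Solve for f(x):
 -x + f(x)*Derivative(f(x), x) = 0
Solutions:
 f(x) = -sqrt(C1 + x^2)
 f(x) = sqrt(C1 + x^2)
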